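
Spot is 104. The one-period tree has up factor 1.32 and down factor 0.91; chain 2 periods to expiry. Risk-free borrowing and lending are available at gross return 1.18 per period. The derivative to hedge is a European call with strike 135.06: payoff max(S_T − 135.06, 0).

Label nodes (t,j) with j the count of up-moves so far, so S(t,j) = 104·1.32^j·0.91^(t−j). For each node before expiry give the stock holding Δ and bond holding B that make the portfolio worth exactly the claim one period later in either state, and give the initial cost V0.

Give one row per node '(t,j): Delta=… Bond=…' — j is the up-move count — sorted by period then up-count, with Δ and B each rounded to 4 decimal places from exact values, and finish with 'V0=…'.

Since d<R<u, set p* = (R−d)/(u−d) = 0.6585; price each node as the discounted p*-expectation of its children.
Payoff layer (t=2): V(2,0)=0.0000, V(2,1)=0.0000, V(2,2)=46.1496
Node (1,0) S=94.6400: V=(p*·0.0000+(1−p*)·0.0000)/1.18=0.0000; Δ=(0.0000−0.0000)/(124.9248−86.1224)=0.0000; B=V−Δ·S=0.0000
Node (1,1) S=137.2800: V=(p*·46.1496+(1−p*)·0.0000)/1.18=25.7553; Δ=(46.1496−0.0000)/(181.2096−124.9248)=0.8199; B=V−Δ·S=-86.8047
Node (0,0) S=104.0000: V=(p*·25.7553+(1−p*)·0.0000)/1.18=14.3735; Δ=(25.7553−0.0000)/(137.2800−94.6400)=0.6040; B=V−Δ·S=-48.4442
Self-financing check: at every node Δ·S+B equals the discounted successor values.

(0,0): Delta=0.6040 Bond=-48.4442
(1,0): Delta=0.0000 Bond=0.0000
(1,1): Delta=0.8199 Bond=-86.8047
V0=14.3735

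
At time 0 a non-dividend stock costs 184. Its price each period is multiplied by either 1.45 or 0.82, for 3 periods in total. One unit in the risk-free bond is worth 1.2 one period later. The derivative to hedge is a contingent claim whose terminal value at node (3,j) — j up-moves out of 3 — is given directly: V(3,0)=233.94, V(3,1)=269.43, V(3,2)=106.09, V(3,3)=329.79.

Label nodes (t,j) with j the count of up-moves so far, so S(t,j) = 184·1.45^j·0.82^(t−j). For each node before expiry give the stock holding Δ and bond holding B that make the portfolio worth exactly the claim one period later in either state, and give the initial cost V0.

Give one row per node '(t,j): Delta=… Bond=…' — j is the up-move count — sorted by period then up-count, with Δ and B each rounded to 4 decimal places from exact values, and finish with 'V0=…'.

(0,0): Delta=0.0526 Bond=111.6804
(1,0): Delta=-0.7403 Bond=253.6470
(1,1): Delta=0.3476 Bond=55.3123
(2,0): Delta=0.4553 Bond=156.4556
(2,1): Delta=-1.1851 Bond=401.6927
(2,2): Delta=0.9178 Bond=-154.2292
V0=121.3614

Since d<R<u, set p* = (R−d)/(u−d) = 0.6032; price each node as the discounted p*-expectation of its children.
Terminal values V(3,·): V(3,0)=233.9400, V(3,1)=269.4300, V(3,2)=106.0900, V(3,3)=329.7900
Node (2,0) S=123.7216: V=(p*·269.4300+(1−p*)·233.9400)/1.2=212.7889; Δ=(269.4300−233.9400)/(179.3963−101.4517)=0.4553; B=V−Δ·S=156.4556
Node (2,1) S=218.7760: V=(p*·106.0900+(1−p*)·269.4300)/1.2=142.4229; Δ=(106.0900−269.4300)/(317.2252−179.3963)=-1.1851; B=V−Δ·S=401.6927
Node (2,2) S=386.8600: V=(p*·329.7900+(1−p*)·106.0900)/1.2=200.8501; Δ=(329.7900−106.0900)/(560.9470−317.2252)=0.9178; B=V−Δ·S=-154.2292
Node (1,0) S=150.8800: V=(p*·142.4229+(1−p*)·212.7889)/1.2=141.9549; Δ=(142.4229−212.7889)/(218.7760−123.7216)=-0.7403; B=V−Δ·S=253.6470
Node (1,1) S=266.8000: V=(p*·200.8501+(1−p*)·142.4229)/1.2=148.0539; Δ=(200.8501−142.4229)/(386.8600−218.7760)=0.3476; B=V−Δ·S=55.3123
Node (0,0) S=184.0000: V=(p*·148.0539+(1−p*)·141.9549)/1.2=121.3614; Δ=(148.0539−141.9549)/(266.8000−150.8800)=0.0526; B=V−Δ·S=111.6804
Check: Δ(0,0)·S0 + B(0,0) = 121.3614 = V0.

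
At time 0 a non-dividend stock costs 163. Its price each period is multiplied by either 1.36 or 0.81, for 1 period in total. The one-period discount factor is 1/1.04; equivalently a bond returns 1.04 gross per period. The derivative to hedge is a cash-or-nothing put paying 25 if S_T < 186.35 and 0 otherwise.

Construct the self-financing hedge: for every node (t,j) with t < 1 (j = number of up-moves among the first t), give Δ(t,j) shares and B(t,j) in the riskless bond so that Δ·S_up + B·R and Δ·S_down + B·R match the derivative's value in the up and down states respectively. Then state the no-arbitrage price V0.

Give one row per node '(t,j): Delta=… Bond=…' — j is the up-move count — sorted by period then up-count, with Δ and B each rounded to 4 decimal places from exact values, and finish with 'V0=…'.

(0,0): Delta=-0.2789 Bond=59.4406
V0=13.9860

No-arbitrage ⇒ martingale measure with p* = (R−d)/(u−d) = 0.4182.
Terminal payoffs: V(1,0)=25.0000, V(1,1)=0.0000
Node (0,0) S=163.0000: V=(p*·0.0000+(1−p*)·25.0000)/1.04=13.9860; Δ=(0.0000−25.0000)/(221.6800−132.0300)=-0.2789; B=V−Δ·S=59.4406
Each (Δ,B) replicates both successor values, so the strategy is self-financing and V0 is arbitrage-free.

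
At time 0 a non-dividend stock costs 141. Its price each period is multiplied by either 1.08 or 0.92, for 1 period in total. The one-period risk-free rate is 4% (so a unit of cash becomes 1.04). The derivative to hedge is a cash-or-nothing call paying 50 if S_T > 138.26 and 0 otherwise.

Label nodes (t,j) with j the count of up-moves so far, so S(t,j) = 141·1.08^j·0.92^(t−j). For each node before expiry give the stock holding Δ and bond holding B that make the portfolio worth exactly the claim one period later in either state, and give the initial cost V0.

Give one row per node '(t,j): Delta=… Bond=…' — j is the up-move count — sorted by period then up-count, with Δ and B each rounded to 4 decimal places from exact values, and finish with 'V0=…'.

Under the risk-neutral measure, an up-move has probability p* = (R−d)/(u−d) = 0.7500 and values discount at R = 1.04.
Terminal payoffs: V(1,0)=0.0000, V(1,1)=50.0000
(0,0): S=141.0000. Δ = (V_up−V_dn)/(S_up−S_dn) = (50.0000−0.0000)/(152.2800−129.7200) = 2.2163. V = [p*·50.0000 + (1−p*)·0.0000]/1.04 = 36.0577. B = V − Δ·S = -276.4423.
Check: Δ(0,0)·S0 + B(0,0) = 36.0577 = V0.

(0,0): Delta=2.2163 Bond=-276.4423
V0=36.0577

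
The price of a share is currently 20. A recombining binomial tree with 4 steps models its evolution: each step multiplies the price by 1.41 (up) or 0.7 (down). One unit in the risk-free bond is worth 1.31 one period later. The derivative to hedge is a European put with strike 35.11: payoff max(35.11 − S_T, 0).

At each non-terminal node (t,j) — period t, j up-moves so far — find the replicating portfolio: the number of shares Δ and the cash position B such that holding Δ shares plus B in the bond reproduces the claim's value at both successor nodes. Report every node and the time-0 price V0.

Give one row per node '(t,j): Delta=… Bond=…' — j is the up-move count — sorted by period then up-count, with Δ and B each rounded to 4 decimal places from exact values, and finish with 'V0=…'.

Under the risk-neutral measure, an up-move has probability p* = (R−d)/(u−d) = 0.8592 and values discount at R = 1.31.
Payoff layer (t=4): V(4,0)=30.3080, V(4,1)=25.4374, V(4,2)=15.6266, V(4,3)=0.0000, V(4,4)=0.0000
Node (3,0) S=6.8600: V=(p*·25.4374+(1−p*)·30.3080)/1.31=19.9415; Δ=(25.4374−30.3080)/(9.6726−4.8020)=-1.0000; B=V−Δ·S=26.8015
Node (3,1) S=13.8180: V=(p*·15.6266+(1−p*)·25.4374)/1.31=12.9835; Δ=(15.6266−25.4374)/(19.4834−9.6726)=-1.0000; B=V−Δ·S=26.8015
Node (3,2) S=27.8334: V=(p*·0.0000+(1−p*)·15.6266)/1.31=1.6801; Δ=(0.0000−15.6266)/(39.2451−19.4834)=-0.7908; B=V−Δ·S=23.6894
Node (3,3) S=56.0644: V=(p*·0.0000+(1−p*)·0.0000)/1.31=0.0000; Δ=(0.0000−0.0000)/(79.0508−39.2451)=0.0000; B=V−Δ·S=0.0000
Node (2,0) S=9.8000: V=(p*·12.9835+(1−p*)·19.9415)/1.31=10.6592; Δ=(12.9835−19.9415)/(13.8180−6.8600)=-1.0000; B=V−Δ·S=20.4592
Node (2,1) S=19.7400: V=(p*·1.6801+(1−p*)·12.9835)/1.31=2.4978; Δ=(1.6801−12.9835)/(27.8334−13.8180)=-0.8065; B=V−Δ·S=18.4181
Node (2,2) S=39.7620: V=(p*·0.0000+(1−p*)·1.6801)/1.31=0.1806; Δ=(0.0000−1.6801)/(56.0644−27.8334)=-0.0595; B=V−Δ·S=2.5470
Node (1,0) S=14.0000: V=(p*·2.4978+(1−p*)·10.6592)/1.31=2.7842; Δ=(2.4978−10.6592)/(19.7400−9.8000)=-0.8211; B=V−Δ·S=14.2791
Node (1,1) S=28.2000: V=(p*·0.1806+(1−p*)·2.4978)/1.31=0.3870; Δ=(0.1806−2.4978)/(39.7620−19.7400)=-0.1157; B=V−Δ·S=3.6506
Node (0,0) S=20.0000: V=(p*·0.3870+(1−p*)·2.7842)/1.31=0.5532; Δ=(0.3870−2.7842)/(28.2000−14.0000)=-0.1688; B=V−Δ·S=3.9295
Check: Δ(0,0)·S0 + B(0,0) = 0.5532 = V0.

(0,0): Delta=-0.1688 Bond=3.9295
(1,0): Delta=-0.8211 Bond=14.2791
(1,1): Delta=-0.1157 Bond=3.6506
(2,0): Delta=-1.0000 Bond=20.4592
(2,1): Delta=-0.8065 Bond=18.4181
(2,2): Delta=-0.0595 Bond=2.5470
(3,0): Delta=-1.0000 Bond=26.8015
(3,1): Delta=-1.0000 Bond=26.8015
(3,2): Delta=-0.7908 Bond=23.6894
(3,3): Delta=0.0000 Bond=0.0000
V0=0.5532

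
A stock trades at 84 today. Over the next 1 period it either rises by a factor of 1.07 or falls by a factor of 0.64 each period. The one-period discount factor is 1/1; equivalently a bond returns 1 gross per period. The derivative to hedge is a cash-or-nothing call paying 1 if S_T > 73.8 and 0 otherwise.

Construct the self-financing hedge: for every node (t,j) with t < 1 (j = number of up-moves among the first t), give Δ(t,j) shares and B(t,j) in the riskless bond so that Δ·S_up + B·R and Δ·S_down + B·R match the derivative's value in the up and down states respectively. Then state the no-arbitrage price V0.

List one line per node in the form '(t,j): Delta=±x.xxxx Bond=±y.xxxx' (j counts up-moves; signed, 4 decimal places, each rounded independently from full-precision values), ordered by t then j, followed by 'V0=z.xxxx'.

Under the risk-neutral measure, an up-move has probability p* = (R−d)/(u−d) = 0.8372 and values discount at R = 1.
Terminal payoffs: V(1,0)=0.0000, V(1,1)=1.0000
(0,0): S=84.0000. Δ = (V_up−V_dn)/(S_up−S_dn) = (1.0000−0.0000)/(89.8800−53.7600) = 0.0277. V = [p*·1.0000 + (1−p*)·0.0000]/1 = 0.8372. B = V − Δ·S = -1.4884.
Root portfolio cost Δ·84+B reproduces V0=0.8372.

(0,0): Delta=0.0277 Bond=-1.4884
V0=0.8372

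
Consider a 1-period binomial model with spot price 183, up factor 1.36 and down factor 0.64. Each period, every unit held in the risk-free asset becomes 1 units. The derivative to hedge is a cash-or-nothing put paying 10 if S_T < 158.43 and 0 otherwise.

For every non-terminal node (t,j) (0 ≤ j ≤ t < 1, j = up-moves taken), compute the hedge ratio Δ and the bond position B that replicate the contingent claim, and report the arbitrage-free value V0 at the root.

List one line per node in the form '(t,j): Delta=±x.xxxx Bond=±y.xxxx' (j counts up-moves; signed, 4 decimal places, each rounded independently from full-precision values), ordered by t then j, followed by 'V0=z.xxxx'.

Under the risk-neutral measure, an up-move has probability p* = (R−d)/(u−d) = 0.5000 and values discount at R = 1.
Terminal payoffs: V(1,0)=10.0000, V(1,1)=0.0000
  t=0,j=0: stock 183.0000 → up 248.8800 (V=0.0000), down 117.1200 (V=10.0000). Price 5.0000; hedge Δ=-0.0759, bond B=18.8889.
Self-financing check: at every node Δ·S+B equals the discounted successor values.

(0,0): Delta=-0.0759 Bond=18.8889
V0=5.0000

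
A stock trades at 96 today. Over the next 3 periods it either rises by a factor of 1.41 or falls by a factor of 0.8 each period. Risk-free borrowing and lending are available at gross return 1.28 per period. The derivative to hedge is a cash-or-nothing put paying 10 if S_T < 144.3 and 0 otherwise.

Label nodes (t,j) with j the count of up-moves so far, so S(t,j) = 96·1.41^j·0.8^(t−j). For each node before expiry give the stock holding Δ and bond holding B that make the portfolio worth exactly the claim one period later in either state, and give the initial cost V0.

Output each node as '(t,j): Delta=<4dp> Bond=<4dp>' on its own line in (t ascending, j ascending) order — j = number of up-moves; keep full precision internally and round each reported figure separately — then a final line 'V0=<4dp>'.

Since d<R<u, set p* = (R−d)/(u−d) = 0.7869; price each node as the discounted p*-expectation of its children.
At expiry t=3: V(3,0)=10.0000, V(3,1)=10.0000, V(3,2)=0.0000, V(3,3)=0.0000
Node (2,0) S=61.4400: V=(p*·10.0000+(1−p*)·10.0000)/1.28=7.8125; Δ=(10.0000−10.0000)/(86.6304−49.1520)=0.0000; B=V−Δ·S=7.8125
Node (2,1) S=108.2880: V=(p*·0.0000+(1−p*)·10.0000)/1.28=1.6650; Δ=(0.0000−10.0000)/(152.6861−86.6304)=-0.1514; B=V−Δ·S=18.0584
Node (2,2) S=190.8576: V=(p*·0.0000+(1−p*)·0.0000)/1.28=0.0000; Δ=(0.0000−0.0000)/(269.1092−152.6861)=0.0000; B=V−Δ·S=0.0000
Node (1,0) S=76.8000: V=(p*·1.6650+(1−p*)·7.8125)/1.28=2.3243; Δ=(1.6650−7.8125)/(108.2880−61.4400)=-0.1312; B=V−Δ·S=12.4022
Node (1,1) S=135.3600: V=(p*·0.0000+(1−p*)·1.6650)/1.28=0.2772; Δ=(0.0000−1.6650)/(190.8576−108.2880)=-0.0202; B=V−Δ·S=3.0066
Node (0,0) S=96.0000: V=(p*·0.2772+(1−p*)·2.3243)/1.28=0.5574; Δ=(0.2772−2.3243)/(135.3600−76.8000)=-0.0350; B=V−Δ·S=3.9133
The time-0 hedge costs 0.5574, which is the no-arbitrage price.

(0,0): Delta=-0.0350 Bond=3.9133
(1,0): Delta=-0.1312 Bond=12.4022
(1,1): Delta=-0.0202 Bond=3.0066
(2,0): Delta=0.0000 Bond=7.8125
(2,1): Delta=-0.1514 Bond=18.0584
(2,2): Delta=0.0000 Bond=0.0000
V0=0.5574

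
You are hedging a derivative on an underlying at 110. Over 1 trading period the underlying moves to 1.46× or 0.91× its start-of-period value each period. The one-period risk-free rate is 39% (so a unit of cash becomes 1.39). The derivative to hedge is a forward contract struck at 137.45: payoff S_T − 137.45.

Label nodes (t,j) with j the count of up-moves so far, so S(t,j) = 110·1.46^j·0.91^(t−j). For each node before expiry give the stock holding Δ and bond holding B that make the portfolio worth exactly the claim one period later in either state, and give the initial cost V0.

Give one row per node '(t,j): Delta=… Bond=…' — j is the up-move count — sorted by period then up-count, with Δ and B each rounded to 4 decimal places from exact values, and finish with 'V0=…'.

The replicating-portfolio and risk-neutral prices coincide; use p* = (1.39−0.91)/(1.46−0.91) = 0.8727 for the latter.
Terminal payoffs: V(1,0)=-37.3500, V(1,1)=23.1500
(0,0): S=110.0000. Δ = (V_up−V_dn)/(S_up−S_dn) = (23.1500−-37.3500)/(160.6000−100.1000) = 1.0000. V = [p*·23.1500 + (1−p*)·-37.3500]/1.39 = 11.1151. B = V − Δ·S = -98.8849.
Root portfolio cost Δ·110+B reproduces V0=11.1151.

(0,0): Delta=1.0000 Bond=-98.8849
V0=11.1151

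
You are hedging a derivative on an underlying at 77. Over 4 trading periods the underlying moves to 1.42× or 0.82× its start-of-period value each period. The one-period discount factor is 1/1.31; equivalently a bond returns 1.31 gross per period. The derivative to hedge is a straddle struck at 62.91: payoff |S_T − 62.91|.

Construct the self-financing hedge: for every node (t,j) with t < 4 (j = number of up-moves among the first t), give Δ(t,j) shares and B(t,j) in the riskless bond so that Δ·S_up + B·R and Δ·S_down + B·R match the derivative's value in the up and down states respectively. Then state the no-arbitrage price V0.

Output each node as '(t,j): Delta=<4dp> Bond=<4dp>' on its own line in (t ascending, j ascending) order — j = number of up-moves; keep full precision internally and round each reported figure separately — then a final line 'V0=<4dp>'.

Since d<R<u, set p* = (R−d)/(u−d) = 0.8167; price each node as the discounted p*-expectation of its children.
At expiry t=4: V(4,0)=28.0966, V(4,1)=2.6234, V(4,2)=41.4887, V(4,3)=117.8780, V(4,4)=250.1619
Node (3,0) S=42.4553: V=(p*·2.6234+(1−p*)·28.0966)/1.31=5.5676; Δ=(2.6234−28.0966)/(60.2866−34.8134)=-1.0000; B=V−Δ·S=48.0229
Node (3,1) S=73.5202: V=(p*·41.4887+(1−p*)·2.6234)/1.31=26.2316; Δ=(41.4887−2.6234)/(104.3987−60.2866)=0.8811; B=V−Δ·S=-38.5439
Node (3,2) S=127.3155: V=(p*·117.8780+(1−p*)·41.4887)/1.31=79.2926; Δ=(117.8780−41.4887)/(180.7880−104.3987)=1.0000; B=V−Δ·S=-48.0229
Node (3,3) S=220.4732: V=(p*·250.1619+(1−p*)·117.8780)/1.31=172.4503; Δ=(250.1619−117.8780)/(313.0719−180.7880)=1.0000; B=V−Δ·S=-48.0229
Node (2,0) S=51.7748: V=(p*·26.2316+(1−p*)·5.5676)/1.31=17.1322; Δ=(26.2316−5.5676)/(73.5202−42.4553)=0.6652; B=V−Δ·S=-17.3079
Node (2,1) S=89.6588: V=(p*·79.2926+(1−p*)·26.2316)/1.31=53.1029; Δ=(79.2926−26.2316)/(127.3155−73.5202)=0.9864; B=V−Δ·S=-35.3321
Node (2,2) S=155.2628: V=(p*·172.4503+(1−p*)·79.2926)/1.31=118.6041; Δ=(172.4503−79.2926)/(220.4732−127.3155)=1.0000; B=V−Δ·S=-36.6587
Node (1,0) S=63.1400: V=(p*·53.1029+(1−p*)·17.1322)/1.31=35.5025; Δ=(53.1029−17.1322)/(89.6588−51.7748)=0.9495; B=V−Δ·S=-24.4486
Node (1,1) S=109.3400: V=(p*·118.6041+(1−p*)·53.1029)/1.31=81.3706; Δ=(118.6041−53.1029)/(155.2628−89.6588)=0.9984; B=V−Δ·S=-27.7981
Node (0,0) S=77.0000: V=(p*·81.3706+(1−p*)·35.5025)/1.31=55.6958; Δ=(81.3706−35.5025)/(109.3400−63.1400)=0.9928; B=V−Δ·S=-20.7512
Self-financing check: at every node Δ·S+B equals the discounted successor values.

(0,0): Delta=0.9928 Bond=-20.7512
(1,0): Delta=0.9495 Bond=-24.4486
(1,1): Delta=0.9984 Bond=-27.7981
(2,0): Delta=0.6652 Bond=-17.3079
(2,1): Delta=0.9864 Bond=-35.3321
(2,2): Delta=1.0000 Bond=-36.6587
(3,0): Delta=-1.0000 Bond=48.0229
(3,1): Delta=0.8811 Bond=-38.5439
(3,2): Delta=1.0000 Bond=-48.0229
(3,3): Delta=1.0000 Bond=-48.0229
V0=55.6958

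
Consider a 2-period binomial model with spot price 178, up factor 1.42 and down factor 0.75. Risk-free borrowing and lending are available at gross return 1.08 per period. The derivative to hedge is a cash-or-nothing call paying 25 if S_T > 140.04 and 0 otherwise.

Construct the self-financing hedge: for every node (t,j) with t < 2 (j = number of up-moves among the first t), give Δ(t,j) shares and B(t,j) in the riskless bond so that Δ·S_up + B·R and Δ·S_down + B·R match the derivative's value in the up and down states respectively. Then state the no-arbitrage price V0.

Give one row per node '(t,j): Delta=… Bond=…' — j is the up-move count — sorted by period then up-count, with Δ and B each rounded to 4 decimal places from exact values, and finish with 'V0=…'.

(0,0): Delta=0.0985 Bond=-1.6186
(1,0): Delta=0.2795 Bond=-25.9121
(1,1): Delta=0.0000 Bond=23.1481
V0=15.9140

No-arbitrage ⇒ martingale measure with p* = (R−d)/(u−d) = 0.4925.
Terminal values V(2,·): V(2,0)=0.0000, V(2,1)=25.0000, V(2,2)=25.0000
Node (1,0) S=133.5000: V=(p*·25.0000+(1−p*)·0.0000)/1.08=11.4013; Δ=(25.0000−0.0000)/(189.5700−100.1250)=0.2795; B=V−Δ·S=-25.9121
Node (1,1) S=252.7600: V=(p*·25.0000+(1−p*)·25.0000)/1.08=23.1481; Δ=(25.0000−25.0000)/(358.9192−189.5700)=0.0000; B=V−Δ·S=23.1481
Node (0,0) S=178.0000: V=(p*·23.1481+(1−p*)·11.4013)/1.08=15.9140; Δ=(23.1481−11.4013)/(252.7600−133.5000)=0.0985; B=V−Δ·S=-1.6186
Check: Δ(0,0)·S0 + B(0,0) = 15.9140 = V0.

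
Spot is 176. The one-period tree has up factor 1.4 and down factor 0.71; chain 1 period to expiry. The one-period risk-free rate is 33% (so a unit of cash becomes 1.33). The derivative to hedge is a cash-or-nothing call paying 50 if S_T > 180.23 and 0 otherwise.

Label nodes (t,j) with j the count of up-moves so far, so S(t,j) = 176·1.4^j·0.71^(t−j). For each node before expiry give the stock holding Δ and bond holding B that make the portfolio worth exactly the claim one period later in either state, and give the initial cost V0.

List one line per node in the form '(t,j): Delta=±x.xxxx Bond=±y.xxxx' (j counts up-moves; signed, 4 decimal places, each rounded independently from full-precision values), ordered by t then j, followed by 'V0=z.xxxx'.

Risk-neutral probability p* = (R−d)/(u−d) = (1.33−0.71)/(1.4−0.71) = 0.8986.
Terminal values V(1,·): V(1,0)=0.0000, V(1,1)=50.0000
Node (0,0) S=176.0000: V=(p*·50.0000+(1−p*)·0.0000)/1.33=33.7801; Δ=(50.0000−0.0000)/(246.4000−124.9600)=0.4117; B=V−Δ·S=-38.6837
Root portfolio cost Δ·176+B reproduces V0=33.7801.

(0,0): Delta=0.4117 Bond=-38.6837
V0=33.7801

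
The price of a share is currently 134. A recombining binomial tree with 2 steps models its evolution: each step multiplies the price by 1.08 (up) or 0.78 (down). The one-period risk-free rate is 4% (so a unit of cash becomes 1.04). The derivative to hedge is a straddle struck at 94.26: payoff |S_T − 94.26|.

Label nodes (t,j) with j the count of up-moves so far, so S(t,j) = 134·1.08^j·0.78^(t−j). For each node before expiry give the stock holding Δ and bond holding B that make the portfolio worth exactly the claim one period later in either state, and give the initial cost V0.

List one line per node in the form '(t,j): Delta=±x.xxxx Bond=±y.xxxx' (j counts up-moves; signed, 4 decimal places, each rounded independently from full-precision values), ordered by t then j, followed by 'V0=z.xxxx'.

(0,0): Delta=0.9188 Bond=-75.8459
(1,0): Delta=0.1878 Bond=-2.4734
(1,1): Delta=1.0000 Bond=-90.6346
V0=47.2700

Under the risk-neutral measure, an up-move has probability p* = (R−d)/(u−d) = 0.8667 and values discount at R = 1.04.
Terminal values V(2,·): V(2,0)=12.7344, V(2,1)=18.6216, V(2,2)=62.0376
  t=1,j=0: stock 104.5200 → up 112.8816 (V=18.6216), down 81.5256 (V=12.7344). Price 17.1506; hedge Δ=0.1878, bond B=-2.4734.
  t=1,j=1: stock 144.7200 → up 156.2976 (V=62.0376), down 112.8816 (V=18.6216). Price 54.0854; hedge Δ=1.0000, bond B=-90.6346.
  t=0,j=0: stock 134.0000 → up 144.7200 (V=54.0854), down 104.5200 (V=17.1506). Price 47.2700; hedge Δ=0.9188, bond B=-75.8459.
Each (Δ,B) replicates both successor values, so the strategy is self-financing and V0 is arbitrage-free.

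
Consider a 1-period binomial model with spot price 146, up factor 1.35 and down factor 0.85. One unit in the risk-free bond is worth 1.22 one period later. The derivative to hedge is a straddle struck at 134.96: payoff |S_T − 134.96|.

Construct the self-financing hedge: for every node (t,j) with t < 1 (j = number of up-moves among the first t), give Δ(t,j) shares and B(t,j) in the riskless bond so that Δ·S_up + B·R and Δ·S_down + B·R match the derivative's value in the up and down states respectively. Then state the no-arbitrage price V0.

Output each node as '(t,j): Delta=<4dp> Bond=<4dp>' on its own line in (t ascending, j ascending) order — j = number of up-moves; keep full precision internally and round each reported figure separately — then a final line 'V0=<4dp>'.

(0,0): Delta=0.7025 Bond=-62.5541
V0=40.0059

The replicating-portfolio and risk-neutral prices coincide; use p* = (1.22−0.85)/(1.35−0.85) = 0.7400 for the latter.
Terminal values V(1,·): V(1,0)=10.8600, V(1,1)=62.1400
  t=0,j=0: stock 146.0000 → up 197.1000 (V=62.1400), down 124.1000 (V=10.8600). Price 40.0059; hedge Δ=0.7025, bond B=-62.5541.
Root portfolio cost Δ·146+B reproduces V0=40.0059.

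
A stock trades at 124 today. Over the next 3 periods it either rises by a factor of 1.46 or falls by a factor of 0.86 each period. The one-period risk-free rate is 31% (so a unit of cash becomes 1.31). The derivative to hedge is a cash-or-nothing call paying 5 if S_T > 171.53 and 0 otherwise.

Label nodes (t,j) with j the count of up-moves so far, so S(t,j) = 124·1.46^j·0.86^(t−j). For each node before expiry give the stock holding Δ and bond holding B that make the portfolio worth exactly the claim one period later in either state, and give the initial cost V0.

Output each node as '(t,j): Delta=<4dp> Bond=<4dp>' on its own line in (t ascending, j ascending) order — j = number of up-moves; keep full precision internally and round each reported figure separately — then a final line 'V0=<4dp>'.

The replicating-portfolio and risk-neutral prices coincide; use p* = (1.31−0.86)/(1.46−0.86) = 0.7500 for the latter.
Terminal payoffs: V(3,0)=0.0000, V(3,1)=0.0000, V(3,2)=5.0000, V(3,3)=5.0000
  t=2,j=0: stock 91.7104 → up 133.8972 (V=0.0000), down 78.8709 (V=0.0000). Price 0.0000; hedge Δ=0.0000, bond B=0.0000.
  t=2,j=1: stock 155.6944 → up 227.3138 (V=5.0000), down 133.8972 (V=0.0000). Price 2.8626; hedge Δ=0.0535, bond B=-5.4707.
  t=2,j=2: stock 264.3184 → up 385.9049 (V=5.0000), down 227.3138 (V=5.0000). Price 3.8168; hedge Δ=0.0000, bond B=3.8168.
  t=1,j=0: stock 106.6400 → up 155.6944 (V=2.8626), down 91.7104 (V=0.0000). Price 1.6389; hedge Δ=0.0447, bond B=-3.1321.
  t=1,j=1: stock 181.0400 → up 264.3184 (V=3.8168), down 155.6944 (V=2.8626). Price 2.7315; hedge Δ=0.0088, bond B=1.1412.
  t=0,j=0: stock 124.0000 → up 181.0400 (V=2.7315), down 106.6400 (V=1.6389). Price 1.8766; hedge Δ=0.0147, bond B=0.0556.
The time-0 hedge costs 1.8766, which is the no-arbitrage price.

(0,0): Delta=0.0147 Bond=0.0556
(1,0): Delta=0.0447 Bond=-3.1321
(1,1): Delta=0.0088 Bond=1.1412
(2,0): Delta=0.0000 Bond=0.0000
(2,1): Delta=0.0535 Bond=-5.4707
(2,2): Delta=0.0000 Bond=3.8168
V0=1.8766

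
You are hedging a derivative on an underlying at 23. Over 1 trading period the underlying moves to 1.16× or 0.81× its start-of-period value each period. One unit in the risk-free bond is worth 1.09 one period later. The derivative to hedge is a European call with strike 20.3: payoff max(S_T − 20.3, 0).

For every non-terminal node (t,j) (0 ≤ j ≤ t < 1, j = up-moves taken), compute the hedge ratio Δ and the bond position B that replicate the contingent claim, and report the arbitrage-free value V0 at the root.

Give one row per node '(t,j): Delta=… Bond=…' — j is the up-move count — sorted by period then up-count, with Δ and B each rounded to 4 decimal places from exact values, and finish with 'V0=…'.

(0,0): Delta=0.7925 Bond=-13.5460
V0=4.6826

Since d<R<u, set p* = (R−d)/(u−d) = 0.8000; price each node as the discounted p*-expectation of its children.
Payoff layer (t=1): V(1,0)=0.0000, V(1,1)=6.3800
  t=0,j=0: stock 23.0000 → up 26.6800 (V=6.3800), down 18.6300 (V=0.0000). Price 4.6826; hedge Δ=0.7925, bond B=-13.5460.
The time-0 hedge costs 4.6826, which is the no-arbitrage price.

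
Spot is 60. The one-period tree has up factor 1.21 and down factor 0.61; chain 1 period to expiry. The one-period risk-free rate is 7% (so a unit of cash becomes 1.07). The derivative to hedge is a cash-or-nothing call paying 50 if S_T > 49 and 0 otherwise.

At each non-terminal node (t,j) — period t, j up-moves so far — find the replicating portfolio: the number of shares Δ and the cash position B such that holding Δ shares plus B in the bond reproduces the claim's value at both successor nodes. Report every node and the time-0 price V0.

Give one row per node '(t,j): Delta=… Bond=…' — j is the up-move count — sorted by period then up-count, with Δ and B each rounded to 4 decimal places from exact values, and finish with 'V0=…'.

(0,0): Delta=1.3889 Bond=-47.5078
V0=35.8255

Under the risk-neutral measure, an up-move has probability p* = (R−d)/(u−d) = 0.7667 and values discount at R = 1.07.
Terminal values V(1,·): V(1,0)=0.0000, V(1,1)=50.0000
Node (0,0) S=60.0000: V=(p*·50.0000+(1−p*)·0.0000)/1.07=35.8255; Δ=(50.0000−0.0000)/(72.6000−36.6000)=1.3889; B=V−Δ·S=-47.5078
Self-financing check: at every node Δ·S+B equals the discounted successor values.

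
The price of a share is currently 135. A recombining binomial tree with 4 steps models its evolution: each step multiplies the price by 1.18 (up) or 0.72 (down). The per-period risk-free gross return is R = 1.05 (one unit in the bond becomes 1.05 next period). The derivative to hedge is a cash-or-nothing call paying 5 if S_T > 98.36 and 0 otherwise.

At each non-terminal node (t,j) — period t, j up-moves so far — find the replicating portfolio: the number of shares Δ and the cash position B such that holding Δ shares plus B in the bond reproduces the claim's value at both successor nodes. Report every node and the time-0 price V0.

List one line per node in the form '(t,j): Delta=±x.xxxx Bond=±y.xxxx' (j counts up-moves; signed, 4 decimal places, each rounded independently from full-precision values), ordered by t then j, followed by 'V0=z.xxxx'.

Under the risk-neutral measure, an up-move has probability p* = (R−d)/(u−d) = 0.7174 and values discount at R = 1.05.
Terminal values V(4,·): V(4,0)=0.0000, V(4,1)=0.0000, V(4,2)=0.0000, V(4,3)=5.0000, V(4,4)=5.0000
  t=3,j=0: stock 50.3885 → up 59.4584 (V=0.0000), down 36.2797 (V=0.0000). Price 0.0000; hedge Δ=0.0000, bond B=0.0000.
  t=3,j=1: stock 82.5811 → up 97.4457 (V=0.0000), down 59.4584 (V=0.0000). Price 0.0000; hedge Δ=0.0000, bond B=0.0000.
  t=3,j=2: stock 135.3413 → up 159.7027 (V=5.0000), down 97.4457 (V=0.0000). Price 3.4161; hedge Δ=0.0803, bond B=-7.4534.
  t=3,j=3: stock 221.8093 → up 261.7350 (V=5.0000), down 159.7027 (V=5.0000). Price 4.7619; hedge Δ=0.0000, bond B=4.7619.
  t=2,j=0: stock 69.9840 → up 82.5811 (V=0.0000), down 50.3885 (V=0.0000). Price 0.0000; hedge Δ=0.0000, bond B=0.0000.
  t=2,j=1: stock 114.6960 → up 135.3413 (V=3.4161), down 82.5811 (V=0.0000). Price 2.3340; hedge Δ=0.0647, bond B=-5.0924.
  t=2,j=2: stock 187.9740 → up 221.8093 (V=4.7619), down 135.3413 (V=3.4161). Price 4.1729; hedge Δ=0.0156, bond B=1.2474.
  t=1,j=0: stock 97.2000 → up 114.6960 (V=2.3340), down 69.9840 (V=0.0000). Price 1.5947; hedge Δ=0.0522, bond B=-3.4793.
  t=1,j=1: stock 159.3000 → up 187.9740 (V=4.1729), down 114.6960 (V=2.3340). Price 3.4793; hedge Δ=0.0251, bond B=-0.5184.
  t=0,j=0: stock 135.0000 → up 159.3000 (V=3.4793), down 97.2000 (V=1.5947). Price 2.8064; hedge Δ=0.0303, bond B=-1.2906.
Self-financing check: at every node Δ·S+B equals the discounted successor values.

(0,0): Delta=0.0303 Bond=-1.2906
(1,0): Delta=0.0522 Bond=-3.4793
(1,1): Delta=0.0251 Bond=-0.5184
(2,0): Delta=0.0000 Bond=0.0000
(2,1): Delta=0.0647 Bond=-5.0924
(2,2): Delta=0.0156 Bond=1.2474
(3,0): Delta=0.0000 Bond=0.0000
(3,1): Delta=0.0000 Bond=0.0000
(3,2): Delta=0.0803 Bond=-7.4534
(3,3): Delta=0.0000 Bond=4.7619
V0=2.8064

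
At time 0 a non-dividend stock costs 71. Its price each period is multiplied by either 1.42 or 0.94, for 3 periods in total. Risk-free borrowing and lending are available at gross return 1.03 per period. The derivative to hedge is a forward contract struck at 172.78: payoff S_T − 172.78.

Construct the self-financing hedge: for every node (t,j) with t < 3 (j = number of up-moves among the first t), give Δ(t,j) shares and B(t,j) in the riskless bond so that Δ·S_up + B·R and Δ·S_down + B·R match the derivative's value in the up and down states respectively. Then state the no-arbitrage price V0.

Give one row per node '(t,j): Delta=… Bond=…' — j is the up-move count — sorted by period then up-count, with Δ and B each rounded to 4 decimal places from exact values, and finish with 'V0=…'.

Since d<R<u, set p* = (R−d)/(u−d) = 0.1875; price each node as the discounted p*-expectation of its children.
Payoff layer (t=3): V(3,0)=-113.8085, V(3,1)=-83.6954, V(3,2)=-38.2055, V(3,3)=30.5134
Node (2,0) S=62.7356: V=(p*·-83.6954+(1−p*)·-113.8085)/1.03=-105.0120; Δ=(-83.6954−-113.8085)/(89.0846−58.9715)=1.0000; B=V−Δ·S=-167.7476
Node (2,1) S=94.7708: V=(p*·-38.2055+(1−p*)·-83.6954)/1.03=-72.9768; Δ=(-38.2055−-83.6954)/(134.5745−89.0846)=1.0000; B=V−Δ·S=-167.7476
Node (2,2) S=143.1644: V=(p*·30.5134+(1−p*)·-38.2055)/1.03=-24.5832; Δ=(30.5134−-38.2055)/(203.2934−134.5745)=1.0000; B=V−Δ·S=-167.7476
Node (1,0) S=66.7400: V=(p*·-72.9768+(1−p*)·-105.0120)/1.03=-96.1217; Δ=(-72.9768−-105.0120)/(94.7708−62.7356)=1.0000; B=V−Δ·S=-162.8617
Node (1,1) S=100.8200: V=(p*·-24.5832+(1−p*)·-72.9768)/1.03=-62.0417; Δ=(-24.5832−-72.9768)/(143.1644−94.7708)=1.0000; B=V−Δ·S=-162.8617
Node (0,0) S=71.0000: V=(p*·-62.0417+(1−p*)·-96.1217)/1.03=-87.1182; Δ=(-62.0417−-96.1217)/(100.8200−66.7400)=1.0000; B=V−Δ·S=-158.1182
Self-financing check: at every node Δ·S+B equals the discounted successor values.

(0,0): Delta=1.0000 Bond=-158.1182
(1,0): Delta=1.0000 Bond=-162.8617
(1,1): Delta=1.0000 Bond=-162.8617
(2,0): Delta=1.0000 Bond=-167.7476
(2,1): Delta=1.0000 Bond=-167.7476
(2,2): Delta=1.0000 Bond=-167.7476
V0=-87.1182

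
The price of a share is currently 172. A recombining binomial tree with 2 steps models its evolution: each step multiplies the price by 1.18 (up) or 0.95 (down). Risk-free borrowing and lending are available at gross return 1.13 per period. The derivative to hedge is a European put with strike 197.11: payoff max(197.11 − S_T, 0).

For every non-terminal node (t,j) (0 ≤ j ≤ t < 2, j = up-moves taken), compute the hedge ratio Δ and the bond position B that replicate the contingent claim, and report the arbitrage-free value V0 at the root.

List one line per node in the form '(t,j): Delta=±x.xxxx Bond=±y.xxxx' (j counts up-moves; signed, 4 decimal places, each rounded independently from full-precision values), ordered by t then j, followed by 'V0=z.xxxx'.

(0,0): Delta=-0.2580 Bond=47.0726
(1,0): Delta=-1.0000 Bond=174.4336
(1,1): Delta=-0.0921 Bond=19.5138
V0=2.6953

Risk-neutral probability p* = (R−d)/(u−d) = (1.13−0.95)/(1.18−0.95) = 0.7826.
Terminal payoffs: V(2,0)=41.8800, V(2,1)=4.2980, V(2,2)=0.0000
Node (1,0) S=163.4000: V=(p*·4.2980+(1−p*)·41.8800)/1.13=11.0336; Δ=(4.2980−41.8800)/(192.8120−155.2300)=-1.0000; B=V−Δ·S=174.4336
Node (1,1) S=202.9600: V=(p*·0.0000+(1−p*)·4.2980)/1.13=0.8269; Δ=(0.0000−4.2980)/(239.4928−192.8120)=-0.0921; B=V−Δ·S=19.5138
Node (0,0) S=172.0000: V=(p*·0.8269+(1−p*)·11.0336)/1.13=2.6953; Δ=(0.8269−11.0336)/(202.9600−163.4000)=-0.2580; B=V−Δ·S=47.0726
Self-financing check: at every node Δ·S+B equals the discounted successor values.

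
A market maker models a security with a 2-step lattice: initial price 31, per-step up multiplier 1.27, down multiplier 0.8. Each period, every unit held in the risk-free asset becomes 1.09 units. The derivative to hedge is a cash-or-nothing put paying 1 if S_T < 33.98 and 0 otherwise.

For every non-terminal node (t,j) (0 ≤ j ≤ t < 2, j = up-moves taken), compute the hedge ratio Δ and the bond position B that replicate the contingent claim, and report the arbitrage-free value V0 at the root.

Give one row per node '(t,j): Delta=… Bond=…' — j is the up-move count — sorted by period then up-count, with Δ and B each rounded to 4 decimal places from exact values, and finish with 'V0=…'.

(0,0): Delta=-0.0389 Bond=1.7257
(1,0): Delta=0.0000 Bond=0.9174
(1,1): Delta=-0.0540 Bond=2.4790
V0=0.5212

Risk-neutral probability p* = (R−d)/(u−d) = (1.09−0.8)/(1.27−0.8) = 0.6170.
Terminal values V(2,·): V(2,0)=1.0000, V(2,1)=1.0000, V(2,2)=0.0000
  t=1,j=0: stock 24.8000 → up 31.4960 (V=1.0000), down 19.8400 (V=1.0000). Price 0.9174; hedge Δ=0.0000, bond B=0.9174.
  t=1,j=1: stock 39.3700 → up 49.9999 (V=0.0000), down 31.4960 (V=1.0000). Price 0.3514; hedge Δ=-0.0540, bond B=2.4790.
  t=0,j=0: stock 31.0000 → up 39.3700 (V=0.3514), down 24.8000 (V=0.9174). Price 0.5212; hedge Δ=-0.0389, bond B=1.7257.
Each (Δ,B) replicates both successor values, so the strategy is self-financing and V0 is arbitrage-free.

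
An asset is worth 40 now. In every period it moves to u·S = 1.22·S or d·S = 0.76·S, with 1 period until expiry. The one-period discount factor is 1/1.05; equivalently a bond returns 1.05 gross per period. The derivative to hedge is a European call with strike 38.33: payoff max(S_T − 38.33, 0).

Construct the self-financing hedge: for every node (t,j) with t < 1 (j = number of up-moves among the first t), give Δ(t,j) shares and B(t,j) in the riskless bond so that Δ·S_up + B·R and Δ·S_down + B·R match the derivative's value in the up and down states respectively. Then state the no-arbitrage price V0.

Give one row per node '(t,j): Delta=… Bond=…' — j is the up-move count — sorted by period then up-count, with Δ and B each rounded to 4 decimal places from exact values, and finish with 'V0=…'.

(0,0): Delta=0.5690 Bond=-16.4745
V0=6.2863

The replicating-portfolio and risk-neutral prices coincide; use p* = (1.05−0.76)/(1.22−0.76) = 0.6304 for the latter.
Terminal values V(1,·): V(1,0)=0.0000, V(1,1)=10.4700
  t=0,j=0: stock 40.0000 → up 48.8000 (V=10.4700), down 30.4000 (V=0.0000). Price 6.2863; hedge Δ=0.5690, bond B=-16.4745.
The time-0 hedge costs 6.2863, which is the no-arbitrage price.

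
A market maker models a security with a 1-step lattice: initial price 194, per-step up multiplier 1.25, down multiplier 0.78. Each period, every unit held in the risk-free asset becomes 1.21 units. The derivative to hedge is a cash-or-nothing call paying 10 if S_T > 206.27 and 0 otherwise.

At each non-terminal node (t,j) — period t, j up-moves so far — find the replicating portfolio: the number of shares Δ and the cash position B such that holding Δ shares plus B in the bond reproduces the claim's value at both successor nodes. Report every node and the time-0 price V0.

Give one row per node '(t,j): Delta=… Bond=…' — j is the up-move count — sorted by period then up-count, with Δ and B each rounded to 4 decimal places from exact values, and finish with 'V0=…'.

Since d<R<u, set p* = (R−d)/(u−d) = 0.9149; price each node as the discounted p*-expectation of its children.
At expiry t=1: V(1,0)=0.0000, V(1,1)=10.0000
Node (0,0) S=194.0000: V=(p*·10.0000+(1−p*)·0.0000)/1.21=7.5611; Δ=(10.0000−0.0000)/(242.5000−151.3200)=0.1097; B=V−Δ·S=-13.7155
Root portfolio cost Δ·194+B reproduces V0=7.5611.

(0,0): Delta=0.1097 Bond=-13.7155
V0=7.5611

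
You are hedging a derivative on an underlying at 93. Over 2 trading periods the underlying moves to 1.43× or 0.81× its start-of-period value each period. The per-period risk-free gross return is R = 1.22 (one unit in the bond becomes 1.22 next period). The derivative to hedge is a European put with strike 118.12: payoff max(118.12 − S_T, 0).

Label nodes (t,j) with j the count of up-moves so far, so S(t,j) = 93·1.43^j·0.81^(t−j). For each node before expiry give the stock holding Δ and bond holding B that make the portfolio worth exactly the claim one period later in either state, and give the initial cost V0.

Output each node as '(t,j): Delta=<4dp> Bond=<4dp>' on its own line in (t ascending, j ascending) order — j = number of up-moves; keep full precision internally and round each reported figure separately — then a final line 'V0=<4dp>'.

(0,0): Delta=-0.3226 Bond=37.5356
(1,0): Delta=-1.0000 Bond=96.8197
(1,1): Delta=-0.1261 Bond=19.6580
V0=7.5310

No-arbitrage ⇒ martingale measure with p* = (R−d)/(u−d) = 0.6613.
Terminal values V(2,·): V(2,0)=57.1027, V(2,1)=10.3981, V(2,2)=0.0000
(1,0): S=75.3300. Δ = (V_up−V_dn)/(S_up−S_dn) = (10.3981−57.1027)/(107.7219−61.0173) = -1.0000. V = [p*·10.3981 + (1−p*)·57.1027]/1.22 = 21.4897. B = V − Δ·S = 96.8197.
(1,1): S=132.9900. Δ = (V_up−V_dn)/(S_up−S_dn) = (0.0000−10.3981)/(190.1757−107.7219) = -0.1261. V = [p*·0.0000 + (1−p*)·10.3981]/1.22 = 2.8868. B = V − Δ·S = 19.6580.
(0,0): S=93.0000. Δ = (V_up−V_dn)/(S_up−S_dn) = (2.8868−21.4897)/(132.9900−75.3300) = -0.3226. V = [p*·2.8868 + (1−p*)·21.4897]/1.22 = 7.5310. B = V − Δ·S = 37.5356.
Check: Δ(0,0)·S0 + B(0,0) = 7.5310 = V0.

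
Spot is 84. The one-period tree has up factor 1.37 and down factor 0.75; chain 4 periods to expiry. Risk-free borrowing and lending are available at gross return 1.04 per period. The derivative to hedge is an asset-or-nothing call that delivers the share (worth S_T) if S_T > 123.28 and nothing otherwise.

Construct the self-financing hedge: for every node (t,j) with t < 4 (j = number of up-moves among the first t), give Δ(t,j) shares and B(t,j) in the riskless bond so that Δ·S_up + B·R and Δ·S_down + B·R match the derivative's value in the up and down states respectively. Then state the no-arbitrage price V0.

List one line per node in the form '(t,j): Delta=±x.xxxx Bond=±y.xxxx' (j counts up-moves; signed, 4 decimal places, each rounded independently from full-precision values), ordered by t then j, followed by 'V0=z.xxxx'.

(0,0): Delta=1.1999 Bond=-58.5187
(1,0): Delta=0.8389 Bond=-38.1140
(1,1): Delta=1.4249 Bond=-86.7422
(2,0): Delta=0.0000 Bond=0.0000
(2,1): Delta=1.3615 Bond=-84.7445
(2,2): Delta=1.4643 Bond=-96.4334
(3,0): Delta=0.0000 Bond=0.0000
(3,1): Delta=0.0000 Bond=0.0000
(3,2): Delta=2.2097 Bond=-188.4250
(3,3): Delta=1.0000 Bond=0.0000
V0=42.2771

No-arbitrage ⇒ martingale measure with p* = (R−d)/(u−d) = 0.4677.
Payoff layer (t=4): V(4,0)=0.0000, V(4,1)=0.0000, V(4,2)=0.0000, V(4,3)=161.9952, V(4,4)=295.9113
(3,0): S=35.4375. Δ = (V_up−V_dn)/(S_up−S_dn) = (0.0000−0.0000)/(48.5494−26.5781) = 0.0000. V = [p*·0.0000 + (1−p*)·0.0000]/1.04 = 0.0000. B = V − Δ·S = 0.0000.
(3,1): S=64.7325. Δ = (V_up−V_dn)/(S_up−S_dn) = (0.0000−0.0000)/(88.6835−48.5494) = 0.0000. V = [p*·0.0000 + (1−p*)·0.0000]/1.04 = 0.0000. B = V − Δ·S = 0.0000.
(3,2): S=118.2447. Δ = (V_up−V_dn)/(S_up−S_dn) = (161.9952−0.0000)/(161.9952−88.6835) = 2.2097. V = [p*·161.9952 + (1−p*)·0.0000]/1.04 = 72.8577. B = V − Δ·S = -188.4250.
(3,3): S=215.9937. Δ = (V_up−V_dn)/(S_up−S_dn) = (295.9113−161.9952)/(295.9113−161.9952) = 1.0000. V = [p*·295.9113 + (1−p*)·161.9952]/1.04 = 215.9937. B = V − Δ·S = 0.0000.
(2,0): S=47.2500. Δ = (V_up−V_dn)/(S_up−S_dn) = (0.0000−0.0000)/(64.7325−35.4375) = 0.0000. V = [p*·0.0000 + (1−p*)·0.0000]/1.04 = 0.0000. B = V − Δ·S = 0.0000.
(2,1): S=86.3100. Δ = (V_up−V_dn)/(S_up−S_dn) = (72.8577−0.0000)/(118.2447−64.7325) = 1.3615. V = [p*·72.8577 + (1−p*)·0.0000]/1.04 = 32.7679. B = V − Δ·S = -84.7445.
(2,2): S=157.6596. Δ = (V_up−V_dn)/(S_up−S_dn) = (215.9937−72.8577)/(215.9937−118.2447) = 1.4643. V = [p*·215.9937 + (1−p*)·72.8577]/1.04 = 134.4311. B = V − Δ·S = -96.4334.
(1,0): S=63.0000. Δ = (V_up−V_dn)/(S_up−S_dn) = (32.7679−0.0000)/(86.3100−47.2500) = 0.8389. V = [p*·32.7679 + (1−p*)·0.0000]/1.04 = 14.7374. B = V − Δ·S = -38.1140.
(1,1): S=115.0800. Δ = (V_up−V_dn)/(S_up−S_dn) = (134.4311−32.7679)/(157.6596−86.3100) = 1.4249. V = [p*·134.4311 + (1−p*)·32.7679]/1.04 = 77.2308. B = V − Δ·S = -86.7422.
(0,0): S=84.0000. Δ = (V_up−V_dn)/(S_up−S_dn) = (77.2308−14.7374)/(115.0800−63.0000) = 1.1999. V = [p*·77.2308 + (1−p*)·14.7374]/1.04 = 42.2771. B = V − Δ·S = -58.5187.
Root portfolio cost Δ·84+B reproduces V0=42.2771.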